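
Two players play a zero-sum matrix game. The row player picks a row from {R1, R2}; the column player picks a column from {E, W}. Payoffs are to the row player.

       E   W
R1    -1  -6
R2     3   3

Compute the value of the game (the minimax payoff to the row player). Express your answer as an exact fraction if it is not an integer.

Row minima: R1 → -6, R2 → 3; maximin = 3.
Column maxima: E → 3, W → 3; minimax = 3.
Since maximin = minimax = 3, there is a saddle point and the value is 3.

3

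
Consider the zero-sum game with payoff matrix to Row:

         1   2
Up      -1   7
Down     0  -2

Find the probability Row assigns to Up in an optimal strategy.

Row minima: Up → -1, Down → -2; maximin = -1.
Column maxima: 1 → 0, 2 → 7; minimax = 0.
-1 ≠ 0, so there is no saddle point; optimal play is mixed.
Let Row play Up with probability p. Expected payoff against 1: (-1)p + 0(1−p) = −p; against 2: 7p + (-2)(1−p) = 9p − 2.
Setting these equal: −p = 9p − 2 ⇒ −10p = -2 ⇒ p = 1/5, and the value is (-1)·(1/5) = -1/5.
For Column: with q = P(1), equating Up's and Down's payoffs gives −8q + 7 = 2q − 2 ⇒ q = 9/10.

1/5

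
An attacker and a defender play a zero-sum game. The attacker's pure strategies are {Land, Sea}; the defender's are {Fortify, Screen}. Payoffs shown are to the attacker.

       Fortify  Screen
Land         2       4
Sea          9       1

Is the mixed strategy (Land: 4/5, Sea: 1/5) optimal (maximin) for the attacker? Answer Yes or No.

Against Fortify this mix gives (4/5)·2 + (1/5)·9 = 17/5.
Against Screen this mix gives (4/5)·4 + (1/5)·1 = 17/5.
All of the defender's active replies (Fortify, Screen) yield 17/5, and no column does worse for the attacker. The mix makes the defender indifferent and guarantees 17/5, so it is optimal.

Yes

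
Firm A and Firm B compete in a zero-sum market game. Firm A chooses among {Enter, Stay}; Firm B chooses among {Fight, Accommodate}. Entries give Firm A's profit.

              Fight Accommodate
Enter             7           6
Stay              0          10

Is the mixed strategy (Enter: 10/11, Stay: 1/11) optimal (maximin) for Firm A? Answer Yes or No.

Against Fight this mix gives (10/11)·7 + (1/11)·0 = 70/11.
Against Accommodate this mix gives (10/11)·6 + (1/11)·10 = 70/11.
All of Firm B's active replies (Fight, Accommodate) yield 70/11, and no column does worse for Firm A. The mix makes Firm B indifferent and guarantees 70/11, so it is optimal.

Yes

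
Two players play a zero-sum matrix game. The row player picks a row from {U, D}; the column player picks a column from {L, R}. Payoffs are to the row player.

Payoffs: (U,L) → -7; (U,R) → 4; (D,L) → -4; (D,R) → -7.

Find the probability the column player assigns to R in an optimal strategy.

3/14

Row minima: U → -7, D → -7; maximin = -7.
Column maxima: L → -4, R → 4; minimax = -4.
-7 ≠ -4, so there is no saddle point; optimal play is mixed.
Let the row player play U with probability p. Expected payoff against L: (-7)p + (-4)(1−p) = −3p − 4; against R: 4p + (-7)(1−p) = 11p − 7.
Setting these equal: −3p − 4 = 11p − 7 ⇒ −14p = -3 ⇒ p = 3/14, and the value is (-3)·(3/14) − 4 = -65/14.
For the column player: with q = P(L), equating U's and D's payoffs gives −11q + 4 = 3q − 7 ⇒ q = 11/14.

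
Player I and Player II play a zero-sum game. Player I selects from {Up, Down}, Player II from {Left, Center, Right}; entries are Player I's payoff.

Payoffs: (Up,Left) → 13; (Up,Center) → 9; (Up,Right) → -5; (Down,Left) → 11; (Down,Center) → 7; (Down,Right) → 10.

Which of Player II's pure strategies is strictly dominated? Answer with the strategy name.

Center holds Player I's payoff strictly below Left in every row: 9 < 13, 7 < 11.
So Left is strictly dominated for Player II.

Left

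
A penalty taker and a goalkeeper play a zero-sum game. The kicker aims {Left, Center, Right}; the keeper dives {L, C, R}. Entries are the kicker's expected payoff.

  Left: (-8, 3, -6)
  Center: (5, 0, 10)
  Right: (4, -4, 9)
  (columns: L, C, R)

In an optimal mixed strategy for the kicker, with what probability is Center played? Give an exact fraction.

11/16

Row minima: Left → -8, Center → 0, Right → -4; maximin = 0.
Column maxima: L → 5, C → 3, R → 10; minimax = 3.
0 ≠ 3, so there is no saddle point; optimal play is mixed.
Right is strictly dominated by Center, so the kicker never plays it.
R is strictly dominated by L (it gives the kicker strictly more in every row), so the keeper never plays it.
On the remaining 2×2 (Left, Center vs L, C):
Let the kicker play Left with probability p. Expected payoff against L: (-8)p + 5(1−p) = −13p + 5; against C: 3p + 0(1−p) = 3p.
Setting these equal: −13p + 5 = 3p ⇒ −16p = -5 ⇒ p = 5/16, and the value is (-13)·(5/16) + 5 = 15/16.
For the keeper: with q = P(L), equating Left's and Center's payoffs gives −11q + 3 = 5q ⇒ q = 3/16.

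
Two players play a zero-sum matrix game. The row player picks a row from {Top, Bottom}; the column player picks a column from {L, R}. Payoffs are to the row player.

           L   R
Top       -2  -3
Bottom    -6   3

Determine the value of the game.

-12/5

Row minima: Top → -3, Bottom → -6; maximin = -3.
Column maxima: L → -2, R → 3; minimax = -2.
-3 ≠ -2, so there is no saddle point; optimal play is mixed.
Let the row player play Top with probability p. Expected payoff against L: (-2)p + (-6)(1−p) = 4p − 6; against R: (-3)p + 3(1−p) = −6p + 3.
Setting these equal: 4p − 6 = −6p + 3 ⇒ 10p = 9 ⇒ p = 9/10, and the value is (4)·(9/10) − 6 = -12/5.
For the column player: with q = P(L), equating Top's and Bottom's payoffs gives q − 3 = −9q + 3 ⇒ q = 3/5.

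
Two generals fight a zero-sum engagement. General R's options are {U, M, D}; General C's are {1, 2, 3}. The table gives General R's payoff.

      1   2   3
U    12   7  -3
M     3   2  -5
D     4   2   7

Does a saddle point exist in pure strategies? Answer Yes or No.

Row minima: U → -3, M → -5, D → 2; maximin = 2.
Column maxima: 1 → 12, 2 → 7, 3 → 7; minimax = 7.
2 ≠ 7, so no pure-strategy equilibrium exists.

No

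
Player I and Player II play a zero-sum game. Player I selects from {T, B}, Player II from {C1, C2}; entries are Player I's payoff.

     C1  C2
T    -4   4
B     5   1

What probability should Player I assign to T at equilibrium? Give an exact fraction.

1/3

Row minima: T → -4, B → 1; maximin = 1.
Column maxima: C1 → 5, C2 → 4; minimax = 4.
1 ≠ 4, so there is no saddle point; optimal play is mixed.
Let Player I play T with probability p. Expected payoff against C1: (-4)p + 5(1−p) = −9p + 5; against C2: 4p + 1(1−p) = 3p + 1.
Setting these equal: −9p + 5 = 3p + 1 ⇒ −12p = -4 ⇒ p = 1/3, and the value is (-9)·(1/3) + 5 = 2.
For Player II: with q = P(C1), equating T's and B's payoffs gives −8q + 4 = 4q + 1 ⇒ q = 1/4.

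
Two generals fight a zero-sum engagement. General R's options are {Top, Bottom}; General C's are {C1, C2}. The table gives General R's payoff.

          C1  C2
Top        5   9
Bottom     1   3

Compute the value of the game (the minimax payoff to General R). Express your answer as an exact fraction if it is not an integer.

Row minima: Top → 5, Bottom → 1; maximin = 5.
Column maxima: C1 → 5, C2 → 9; minimax = 5.
Since maximin = minimax = 5, there is a saddle point and the value is 5.

5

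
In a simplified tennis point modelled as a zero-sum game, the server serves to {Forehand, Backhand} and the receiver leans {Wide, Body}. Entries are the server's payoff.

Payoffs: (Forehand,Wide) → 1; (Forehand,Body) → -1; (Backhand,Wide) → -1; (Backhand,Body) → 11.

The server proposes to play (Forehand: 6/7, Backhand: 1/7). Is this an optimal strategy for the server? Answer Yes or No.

Yes

Against Wide this mix gives (6/7)·1 + (1/7)·(-1) = 5/7.
Against Body this mix gives (6/7)·(-1) + (1/7)·11 = 5/7.
All of the receiver's active replies (Wide, Body) yield 5/7, and no column does worse for the server. The mix makes the receiver indifferent and guarantees 5/7, so it is optimal.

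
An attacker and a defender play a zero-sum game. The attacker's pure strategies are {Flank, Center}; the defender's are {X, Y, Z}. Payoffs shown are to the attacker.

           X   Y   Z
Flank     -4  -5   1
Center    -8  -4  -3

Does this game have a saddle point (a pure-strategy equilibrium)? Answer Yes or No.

No

Row minima: Flank → -5, Center → -8; maximin = -5.
Column maxima: X → -4, Y → -4, Z → 1; minimax = -4.
-5 ≠ -4, so no pure-strategy equilibrium exists.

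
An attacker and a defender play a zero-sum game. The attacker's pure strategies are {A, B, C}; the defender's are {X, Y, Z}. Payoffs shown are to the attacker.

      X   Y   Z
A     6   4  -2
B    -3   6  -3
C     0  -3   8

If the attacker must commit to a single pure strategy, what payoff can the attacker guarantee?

-2

Row minima: A → -2, B → -3, C → -3.
The best of these is -2.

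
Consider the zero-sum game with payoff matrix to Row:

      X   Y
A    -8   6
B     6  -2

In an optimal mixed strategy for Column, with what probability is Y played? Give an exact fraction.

Row minima: A → -8, B → -2; maximin = -2.
Column maxima: X → 6, Y → 6; minimax = 6.
-2 ≠ 6, so there is no saddle point; optimal play is mixed.
Let Row play A with probability p. Expected payoff against X: (-8)p + 6(1−p) = −14p + 6; against Y: 6p + (-2)(1−p) = 8p − 2.
Setting these equal: −14p + 6 = 8p − 2 ⇒ −22p = -8 ⇒ p = 4/11, and the value is (-14)·(4/11) + 6 = 10/11.
For Column: with q = P(X), equating A's and B's payoffs gives −14q + 6 = 8q − 2 ⇒ q = 4/11.

7/11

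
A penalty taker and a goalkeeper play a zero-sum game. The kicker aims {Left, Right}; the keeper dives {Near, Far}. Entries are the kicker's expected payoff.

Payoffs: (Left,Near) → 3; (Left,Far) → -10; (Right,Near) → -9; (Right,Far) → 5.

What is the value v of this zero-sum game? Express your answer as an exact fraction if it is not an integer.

-25/9

Row minima: Left → -10, Right → -9; maximin = -9.
Column maxima: Near → 3, Far → 5; minimax = 3.
-9 ≠ 3, so there is no saddle point; optimal play is mixed.
Let the kicker play Left with probability p. Expected payoff against Near: 3p + (-9)(1−p) = 12p − 9; against Far: (-10)p + 5(1−p) = −15p + 5.
Setting these equal: 12p − 9 = −15p + 5 ⇒ 27p = 14 ⇒ p = 14/27, and the value is (12)·(14/27) − 9 = -25/9.
For the keeper: with q = P(Near), equating Left's and Right's payoffs gives 13q − 10 = −14q + 5 ⇒ q = 5/9.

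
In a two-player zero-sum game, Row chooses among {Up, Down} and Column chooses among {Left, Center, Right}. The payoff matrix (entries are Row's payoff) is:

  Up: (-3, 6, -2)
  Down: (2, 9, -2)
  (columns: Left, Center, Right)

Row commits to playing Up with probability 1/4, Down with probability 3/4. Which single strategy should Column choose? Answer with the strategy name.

Right

If Column plays Left, Row's expected payoff is (1/4)·(-3) + (3/4)·2 = 3/4.
If Column plays Center, Row's expected payoff is (1/4)·6 + (3/4)·9 = 33/4.
If Column plays Right, Row's expected payoff is (1/4)·(-2) + (3/4)·(-2) = -2.
Column minimizes Row's payoff; the smallest is -2, so the best response is Right.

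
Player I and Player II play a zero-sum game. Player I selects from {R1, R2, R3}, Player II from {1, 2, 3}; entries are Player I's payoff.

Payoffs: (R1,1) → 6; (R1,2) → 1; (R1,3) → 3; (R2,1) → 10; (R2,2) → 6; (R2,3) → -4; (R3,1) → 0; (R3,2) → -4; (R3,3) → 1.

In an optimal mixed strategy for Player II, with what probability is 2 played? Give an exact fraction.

7/12

Row minima: R1 → 1, R2 → -4, R3 → -4; maximin = 1.
Column maxima: 1 → 10, 2 → 6, 3 → 3; minimax = 3.
1 ≠ 3, so there is no saddle point; optimal play is mixed.
R3 is strictly dominated by R1, so Player I never plays it.
1 is strictly dominated by 2 (it gives Player I strictly more in every row), so Player II never plays it.
On the remaining 2×2 (R1, R2 vs 2, 3):
Let Player I play R1 with probability p. Expected payoff against 2: 1p + 6(1−p) = −5p + 6; against 3: 3p + (-4)(1−p) = 7p − 4.
Setting these equal: −5p + 6 = 7p − 4 ⇒ −12p = -10 ⇒ p = 5/6, and the value is (-5)·(5/6) + 6 = 11/6.
For Player II: with q = P(2), equating R1's and R2's payoffs gives −2q + 3 = 10q − 4 ⇒ q = 7/12.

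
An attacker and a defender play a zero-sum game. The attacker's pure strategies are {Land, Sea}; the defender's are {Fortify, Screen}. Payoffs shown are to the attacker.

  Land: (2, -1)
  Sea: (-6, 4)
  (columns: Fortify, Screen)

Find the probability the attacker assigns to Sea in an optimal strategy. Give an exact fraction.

Row minima: Land → -1, Sea → -6; maximin = -1.
Column maxima: Fortify → 2, Screen → 4; minimax = 2.
-1 ≠ 2, so there is no saddle point; optimal play is mixed.
Let the attacker play Land with probability p. Expected payoff against Fortify: 2p + (-6)(1−p) = 8p − 6; against Screen: (-1)p + 4(1−p) = −5p + 4.
Setting these equal: 8p − 6 = −5p + 4 ⇒ 13p = 10 ⇒ p = 10/13, and the value is (8)·(10/13) − 6 = 2/13.
For the defender: with q = P(Fortify), equating Land's and Sea's payoffs gives 3q − 1 = −10q + 4 ⇒ q = 5/13.

3/13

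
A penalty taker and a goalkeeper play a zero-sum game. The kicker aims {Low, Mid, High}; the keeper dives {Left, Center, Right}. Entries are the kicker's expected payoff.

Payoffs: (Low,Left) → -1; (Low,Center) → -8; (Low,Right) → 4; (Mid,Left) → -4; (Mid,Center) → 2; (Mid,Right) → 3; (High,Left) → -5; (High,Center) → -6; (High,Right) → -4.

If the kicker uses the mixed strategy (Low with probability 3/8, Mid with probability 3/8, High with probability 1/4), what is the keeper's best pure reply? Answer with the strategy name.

Center

If the keeper plays Left, the kicker's expected payoff is (3/8)·(-1) + (3/8)·(-4) + (1/4)·(-5) = -25/8.
If the keeper plays Center, the kicker's expected payoff is (3/8)·(-8) + (3/8)·2 + (1/4)·(-6) = -15/4.
If the keeper plays Right, the kicker's expected payoff is (3/8)·4 + (3/8)·3 + (1/4)·(-4) = 13/8.
The keeper minimizes the kicker's payoff; the smallest is -15/4, so the best response is Center.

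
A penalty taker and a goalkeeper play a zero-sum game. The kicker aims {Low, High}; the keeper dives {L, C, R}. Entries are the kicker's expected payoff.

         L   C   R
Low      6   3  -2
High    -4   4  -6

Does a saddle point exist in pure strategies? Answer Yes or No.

Row minima: Low → -2, High → -6; maximin = -2.
Column maxima: L → 6, C → 4, R → -2; minimax = -2.
maximin = minimax = -2, so a saddle point exists.

Yes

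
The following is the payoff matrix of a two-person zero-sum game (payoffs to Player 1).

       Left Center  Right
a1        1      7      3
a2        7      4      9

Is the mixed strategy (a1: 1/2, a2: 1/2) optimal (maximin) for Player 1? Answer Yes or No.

Against Left this mix gives (1/2)·1 + (1/2)·7 = 4.
Against Center this mix gives (1/2)·7 + (1/2)·4 = 11/2.
Against Right this mix gives (1/2)·3 + (1/2)·9 = 6.
Player 2 will play Left, holding Player 1 to 4. Shifting weight toward the row that does better against Left would raise this floor (the equalizing mix achieves 5 against both Left and Center), so the proposed strategy is not optimal.

No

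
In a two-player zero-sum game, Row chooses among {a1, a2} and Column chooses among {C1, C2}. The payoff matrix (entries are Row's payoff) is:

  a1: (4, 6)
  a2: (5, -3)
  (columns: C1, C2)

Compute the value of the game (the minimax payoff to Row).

Row minima: a1 → 4, a2 → -3; maximin = 4.
Column maxima: C1 → 5, C2 → 6; minimax = 5.
4 ≠ 5, so there is no saddle point; optimal play is mixed.
Let Row play a1 with probability p. Expected payoff against C1: 4p + 5(1−p) = −p + 5; against C2: 6p + (-3)(1−p) = 9p − 3.
Setting these equal: −p + 5 = 9p − 3 ⇒ −10p = -8 ⇒ p = 4/5, and the value is (-1)·(4/5) + 5 = 21/5.
For Column: with q = P(C1), equating a1's and a2's payoffs gives −2q + 6 = 8q − 3 ⇒ q = 9/10.

21/5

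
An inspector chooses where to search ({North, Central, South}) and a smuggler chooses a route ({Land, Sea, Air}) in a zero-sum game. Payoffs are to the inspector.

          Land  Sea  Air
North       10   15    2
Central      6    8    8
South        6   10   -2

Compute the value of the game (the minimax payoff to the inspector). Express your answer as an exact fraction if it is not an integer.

Row minima: North → 2, Central → 6, South → -2; maximin = 6.
Column maxima: Land → 10, Sea → 15, Air → 8; minimax = 8.
6 ≠ 8, so there is no saddle point; optimal play is mixed.
South is strictly dominated by North, so the inspector never plays it.
Sea is strictly dominated by Land (it gives the inspector strictly more in every row), so the smuggler never plays it.
On the remaining 2×2 (North, Central vs Land, Air):
Let the inspector play North with probability p. Expected payoff against Land: 10p + 6(1−p) = 4p + 6; against Air: 2p + 8(1−p) = −6p + 8.
Setting these equal: 4p + 6 = −6p + 8 ⇒ 10p = 2 ⇒ p = 1/5, and the value is (4)·(1/5) + 6 = 34/5.
For the smuggler: with q = P(Land), equating North's and Central's payoffs gives 8q + 2 = −2q + 8 ⇒ q = 3/5.

34/5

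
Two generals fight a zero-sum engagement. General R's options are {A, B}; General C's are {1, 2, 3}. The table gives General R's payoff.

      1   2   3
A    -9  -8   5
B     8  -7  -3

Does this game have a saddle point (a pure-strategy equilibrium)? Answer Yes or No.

Row minima: A → -9, B → -7; maximin = -7.
Column maxima: 1 → 8, 2 → -7, 3 → 5; minimax = -7.
maximin = minimax = -7, so a saddle point exists.

Yes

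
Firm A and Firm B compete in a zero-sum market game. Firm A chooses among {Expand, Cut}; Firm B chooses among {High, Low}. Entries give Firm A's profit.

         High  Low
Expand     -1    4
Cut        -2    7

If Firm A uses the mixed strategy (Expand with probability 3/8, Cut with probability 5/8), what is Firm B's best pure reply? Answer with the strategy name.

High

If Firm B plays High, Firm A's expected payoff is (3/8)·(-1) + (5/8)·(-2) = -13/8.
If Firm B plays Low, Firm A's expected payoff is (3/8)·4 + (5/8)·7 = 47/8.
Firm B minimizes Firm A's payoff; the smallest is -13/8, so the best response is High.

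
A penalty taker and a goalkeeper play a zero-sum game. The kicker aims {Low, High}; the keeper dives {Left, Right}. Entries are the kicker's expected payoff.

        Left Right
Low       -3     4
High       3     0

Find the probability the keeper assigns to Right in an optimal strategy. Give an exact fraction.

3/5

Row minima: Low → -3, High → 0; maximin = 0.
Column maxima: Left → 3, Right → 4; minimax = 3.
0 ≠ 3, so there is no saddle point; optimal play is mixed.
Let the kicker play Low with probability p. Expected payoff against Left: (-3)p + 3(1−p) = −6p + 3; against Right: 4p + 0(1−p) = 4p.
Setting these equal: −6p + 3 = 4p ⇒ −10p = -3 ⇒ p = 3/10, and the value is (-6)·(3/10) + 3 = 6/5.
For the keeper: with q = P(Left), equating Low's and High's payoffs gives −7q + 4 = 3q ⇒ q = 2/5.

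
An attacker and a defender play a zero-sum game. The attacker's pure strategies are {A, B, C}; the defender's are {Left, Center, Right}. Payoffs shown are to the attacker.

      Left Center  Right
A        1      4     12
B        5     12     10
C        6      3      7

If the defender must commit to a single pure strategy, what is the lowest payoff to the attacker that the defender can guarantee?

Column maxima: Left → 6, Center → 12, Right → 12.
The smallest of these is 6.

6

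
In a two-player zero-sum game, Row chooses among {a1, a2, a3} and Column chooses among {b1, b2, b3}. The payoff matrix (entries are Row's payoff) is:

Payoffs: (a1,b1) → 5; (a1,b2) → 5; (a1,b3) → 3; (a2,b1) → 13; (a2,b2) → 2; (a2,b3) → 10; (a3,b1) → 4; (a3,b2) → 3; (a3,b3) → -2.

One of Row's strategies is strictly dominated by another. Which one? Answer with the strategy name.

a3

a1 gives a strictly higher payoff than a3 against every column: 5 > 4, 5 > 3, 3 > -2.
So a3 is strictly dominated and Row never plays it.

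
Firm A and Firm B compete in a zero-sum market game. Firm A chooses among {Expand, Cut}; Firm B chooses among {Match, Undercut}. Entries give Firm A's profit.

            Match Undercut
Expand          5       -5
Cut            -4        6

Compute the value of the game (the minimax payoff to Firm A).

Row minima: Expand → -5, Cut → -4; maximin = -4.
Column maxima: Match → 5, Undercut → 6; minimax = 5.
-4 ≠ 5, so there is no saddle point; optimal play is mixed.
Let Firm A play Expand with probability p. Expected payoff against Match: 5p + (-4)(1−p) = 9p − 4; against Undercut: (-5)p + 6(1−p) = −11p + 6.
Setting these equal: 9p − 4 = −11p + 6 ⇒ 20p = 10 ⇒ p = 1/2, and the value is (9)·(1/2) − 4 = 1/2.
For Firm B: with q = P(Match), equating Expand's and Cut's payoffs gives 10q − 5 = −10q + 6 ⇒ q = 11/20.

1/2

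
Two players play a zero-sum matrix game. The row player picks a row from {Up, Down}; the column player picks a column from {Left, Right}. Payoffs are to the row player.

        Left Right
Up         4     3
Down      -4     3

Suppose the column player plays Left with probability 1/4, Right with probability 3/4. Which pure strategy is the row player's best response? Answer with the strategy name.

Expected payoff of Up: (1/4)·4 + (3/4)·3 = 13/4.
Expected payoff of Down: (1/4)·(-4) + (3/4)·3 = 5/4.
The largest is 13/4, so the row player's best response is Up.

Up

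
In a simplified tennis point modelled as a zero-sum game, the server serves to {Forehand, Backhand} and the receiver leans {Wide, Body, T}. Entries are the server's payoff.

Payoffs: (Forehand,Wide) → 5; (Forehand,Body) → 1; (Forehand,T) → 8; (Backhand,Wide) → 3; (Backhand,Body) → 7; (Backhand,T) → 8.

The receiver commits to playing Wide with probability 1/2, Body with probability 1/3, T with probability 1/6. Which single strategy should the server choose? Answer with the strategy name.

Expected payoff of Forehand: (1/2)·5 + (1/3)·1 + (1/6)·8 = 25/6.
Expected payoff of Backhand: (1/2)·3 + (1/3)·7 + (1/6)·8 = 31/6.
The largest is 31/6, so the server's best response is Backhand.

Backhand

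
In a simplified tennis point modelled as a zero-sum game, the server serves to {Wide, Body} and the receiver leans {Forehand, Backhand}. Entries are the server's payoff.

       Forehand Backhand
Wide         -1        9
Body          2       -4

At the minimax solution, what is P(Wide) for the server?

Row minima: Wide → -1, Body → -4; maximin = -1.
Column maxima: Forehand → 2, Backhand → 9; minimax = 2.
-1 ≠ 2, so there is no saddle point; optimal play is mixed.
Let the server play Wide with probability p. Expected payoff against Forehand: (-1)p + 2(1−p) = −3p + 2; against Backhand: 9p + (-4)(1−p) = 13p − 4.
Setting these equal: −3p + 2 = 13p − 4 ⇒ −16p = -6 ⇒ p = 3/8, and the value is (-3)·(3/8) + 2 = 7/8.
For the receiver: with q = P(Forehand), equating Wide's and Body's payoffs gives −10q + 9 = 6q − 4 ⇒ q = 13/16.

3/8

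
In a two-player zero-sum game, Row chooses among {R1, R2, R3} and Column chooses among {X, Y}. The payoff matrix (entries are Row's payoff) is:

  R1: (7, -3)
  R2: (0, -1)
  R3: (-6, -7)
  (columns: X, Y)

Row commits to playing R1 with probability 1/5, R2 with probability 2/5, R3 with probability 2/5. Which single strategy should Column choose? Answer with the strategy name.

Y

If Column plays X, Row's expected payoff is (1/5)·7 + (2/5)·0 + (2/5)·(-6) = -1.
If Column plays Y, Row's expected payoff is (1/5)·(-3) + (2/5)·(-1) + (2/5)·(-7) = -19/5.
Column minimizes Row's payoff; the smallest is -19/5, so the best response is Y.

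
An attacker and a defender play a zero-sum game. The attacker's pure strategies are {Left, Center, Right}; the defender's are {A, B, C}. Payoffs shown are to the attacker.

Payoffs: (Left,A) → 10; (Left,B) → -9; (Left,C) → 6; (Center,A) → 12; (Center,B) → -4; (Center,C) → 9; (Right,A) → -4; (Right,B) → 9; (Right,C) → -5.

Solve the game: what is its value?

Row minima: Left → -9, Center → -4, Right → -5; maximin = -4.
Column maxima: A → 12, B → 9, C → 9; minimax = 9.
-4 ≠ 9, so there is no saddle point; optimal play is mixed.
Left is strictly dominated by Center, so the attacker never plays it.
A is strictly dominated by C (it gives the attacker strictly more in every row), so the defender never plays it.
On the remaining 2×2 (Center, Right vs B, C):
Let the attacker play Center with probability p. Expected payoff against B: (-4)p + 9(1−p) = −13p + 9; against C: 9p + (-5)(1−p) = 14p − 5.
Setting these equal: −13p + 9 = 14p − 5 ⇒ −27p = -14 ⇒ p = 14/27, and the value is (-13)·(14/27) + 9 = 61/27.
For the defender: with q = P(B), equating Center's and Right's payoffs gives −13q + 9 = 14q − 5 ⇒ q = 14/27.

61/27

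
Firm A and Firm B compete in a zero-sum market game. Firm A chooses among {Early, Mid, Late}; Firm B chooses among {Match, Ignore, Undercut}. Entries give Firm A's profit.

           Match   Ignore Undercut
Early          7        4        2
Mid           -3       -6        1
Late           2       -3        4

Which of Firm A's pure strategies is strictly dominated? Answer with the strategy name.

Early gives a strictly higher payoff than Mid against every column: 7 > -3, 4 > -6, 2 > 1.
So Mid is strictly dominated and Firm A never plays it.

Mid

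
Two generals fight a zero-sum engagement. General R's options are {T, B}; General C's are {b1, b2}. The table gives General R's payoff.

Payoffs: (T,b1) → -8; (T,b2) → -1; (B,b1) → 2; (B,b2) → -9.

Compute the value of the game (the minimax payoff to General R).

Row minima: T → -8, B → -9; maximin = -8.
Column maxima: b1 → 2, b2 → -1; minimax = -1.
-8 ≠ -1, so there is no saddle point; optimal play is mixed.
Let General R play T with probability p. Expected payoff against b1: (-8)p + 2(1−p) = −10p + 2; against b2: (-1)p + (-9)(1−p) = 8p − 9.
Setting these equal: −10p + 2 = 8p − 9 ⇒ −18p = -11 ⇒ p = 11/18, and the value is (-10)·(11/18) + 2 = -37/9.
For General C: with q = P(b1), equating T's and B's payoffs gives −7q − 1 = 11q − 9 ⇒ q = 4/9.

-37/9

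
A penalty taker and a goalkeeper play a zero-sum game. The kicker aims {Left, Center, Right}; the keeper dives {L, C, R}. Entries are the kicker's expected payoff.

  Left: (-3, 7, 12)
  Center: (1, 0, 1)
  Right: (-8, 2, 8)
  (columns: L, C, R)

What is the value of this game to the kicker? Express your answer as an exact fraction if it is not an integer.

Row minima: Left → -3, Center → 0, Right → -8; maximin = 0.
Column maxima: L → 1, C → 7, R → 12; minimax = 1.
0 ≠ 1, so there is no saddle point; optimal play is mixed.
Right is strictly dominated by Left, so the kicker never plays it.
R is strictly dominated by C (it gives the kicker strictly more in every row), so the keeper never plays it.
On the remaining 2×2 (Left, Center vs L, C):
Let the kicker play Left with probability p. Expected payoff against L: (-3)p + 1(1−p) = −4p + 1; against C: 7p + 0(1−p) = 7p.
Setting these equal: −4p + 1 = 7p ⇒ −11p = -1 ⇒ p = 1/11, and the value is (-4)·(1/11) + 1 = 7/11.
For the keeper: with q = P(L), equating Left's and Center's payoffs gives −10q + 7 = q ⇒ q = 7/11.

7/11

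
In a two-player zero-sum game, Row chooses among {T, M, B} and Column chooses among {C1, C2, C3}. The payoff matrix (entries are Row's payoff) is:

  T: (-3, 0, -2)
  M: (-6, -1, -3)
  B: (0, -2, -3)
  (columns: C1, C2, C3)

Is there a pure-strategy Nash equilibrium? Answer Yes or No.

Row minima: T → -3, M → -6, B → -3; maximin = -3.
Column maxima: C1 → 0, C2 → 0, C3 → -2; minimax = -2.
-3 ≠ -2, so no pure-strategy equilibrium exists.

No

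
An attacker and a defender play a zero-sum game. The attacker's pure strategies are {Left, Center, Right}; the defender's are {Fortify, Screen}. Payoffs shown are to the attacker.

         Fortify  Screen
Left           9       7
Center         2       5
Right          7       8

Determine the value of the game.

23/3

Row minima: Left → 7, Center → 2, Right → 7; maximin = 7.
Column maxima: Fortify → 9, Screen → 8; minimax = 8.
7 ≠ 8, so there is no saddle point; optimal play is mixed.
Center is strictly dominated by Left, so the attacker never plays it.
On the remaining 2×2 (Left, Right vs Fortify, Screen):
Let the attacker play Left with probability p. Expected payoff against Fortify: 9p + 7(1−p) = 2p + 7; against Screen: 7p + 8(1−p) = −p + 8.
Setting these equal: 2p + 7 = −p + 8 ⇒ 3p = 1 ⇒ p = 1/3, and the value is (2)·(1/3) + 7 = 23/3.
For the defender: with q = P(Fortify), equating Left's and Right's payoffs gives 2q + 7 = −q + 8 ⇒ q = 1/3.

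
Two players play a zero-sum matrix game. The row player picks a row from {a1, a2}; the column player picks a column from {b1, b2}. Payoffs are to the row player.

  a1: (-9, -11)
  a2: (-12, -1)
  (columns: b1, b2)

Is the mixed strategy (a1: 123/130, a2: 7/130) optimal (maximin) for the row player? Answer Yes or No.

No

Against b1 this mix gives (123/130)·(-9) + (7/130)·(-12) = -1191/130.
Against b2 this mix gives (123/130)·(-11) + (7/130)·(-1) = -136/13.
The column player will play b2, holding the row player to -136/13. Shifting weight toward the row that does better against b2 would raise this floor (the equalizing mix achieves -123/13 against both b2 and b1), so the proposed strategy is not optimal.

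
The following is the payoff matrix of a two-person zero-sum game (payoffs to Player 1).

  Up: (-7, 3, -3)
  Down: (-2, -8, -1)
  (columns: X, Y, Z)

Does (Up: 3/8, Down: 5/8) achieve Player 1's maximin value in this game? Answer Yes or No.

Against X this mix gives (3/8)·(-7) + (5/8)·(-2) = -31/8.
Against Y this mix gives (3/8)·3 + (5/8)·(-8) = -31/8.
Against Z this mix gives (3/8)·(-3) + (5/8)·(-1) = -7/4.
All of Player 2's active replies (X, Y) yield -31/8, and no column does worse for Player 1. The mix makes Player 2 indifferent and guarantees -31/8, so it is optimal.

Yes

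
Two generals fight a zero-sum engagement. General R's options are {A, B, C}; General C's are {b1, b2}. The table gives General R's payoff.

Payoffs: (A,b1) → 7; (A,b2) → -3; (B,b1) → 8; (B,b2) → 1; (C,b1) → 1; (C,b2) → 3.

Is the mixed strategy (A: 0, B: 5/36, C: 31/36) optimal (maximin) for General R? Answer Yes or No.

No

Against b1 this mix gives (5/36)·8 + (31/36)·1 = 71/36.
Against b2 this mix gives (5/36)·1 + (31/36)·3 = 49/18.
General C will play b1, holding General R to 71/36. Shifting weight toward the row that does better against b1 would raise this floor (the equalizing mix achieves 23/9 against both b1 and b2), so the proposed strategy is not optimal.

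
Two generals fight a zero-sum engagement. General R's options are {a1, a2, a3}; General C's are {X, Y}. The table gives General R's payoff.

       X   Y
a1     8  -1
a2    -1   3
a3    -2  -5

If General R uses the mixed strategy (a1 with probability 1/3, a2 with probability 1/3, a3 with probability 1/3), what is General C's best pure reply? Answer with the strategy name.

Y

If General C plays X, General R's expected payoff is (1/3)·8 + (1/3)·(-1) + (1/3)·(-2) = 5/3.
If General C plays Y, General R's expected payoff is (1/3)·(-1) + (1/3)·3 + (1/3)·(-5) = -1.
General C minimizes General R's payoff; the smallest is -1, so the best response is Y.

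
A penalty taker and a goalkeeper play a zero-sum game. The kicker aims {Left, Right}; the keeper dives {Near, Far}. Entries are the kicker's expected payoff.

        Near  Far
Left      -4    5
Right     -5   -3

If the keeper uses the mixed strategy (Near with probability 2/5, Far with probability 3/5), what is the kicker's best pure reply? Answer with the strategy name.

Left

Expected payoff of Left: (2/5)·(-4) + (3/5)·5 = 7/5.
Expected payoff of Right: (2/5)·(-5) + (3/5)·(-3) = -19/5.
The largest is 7/5, so the kicker's best response is Left.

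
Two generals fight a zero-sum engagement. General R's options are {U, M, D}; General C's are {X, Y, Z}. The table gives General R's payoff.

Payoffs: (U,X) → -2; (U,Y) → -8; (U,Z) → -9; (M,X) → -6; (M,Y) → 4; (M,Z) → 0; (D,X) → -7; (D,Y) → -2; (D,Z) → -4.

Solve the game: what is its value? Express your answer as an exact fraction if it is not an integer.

-54/13

Row minima: U → -9, M → -6, D → -7; maximin = -6.
Column maxima: X → -2, Y → 4, Z → 0; minimax = -2.
-6 ≠ -2, so there is no saddle point; optimal play is mixed.
D is strictly dominated by M, so General R never plays it.
Y is strictly dominated by Z (it gives General R strictly more in every row), so General C never plays it.
On the remaining 2×2 (U, M vs X, Z):
Let General R play U with probability p. Expected payoff against X: (-2)p + (-6)(1−p) = 4p − 6; against Z: (-9)p + 0(1−p) = −9p.
Setting these equal: 4p − 6 = −9p ⇒ 13p = 6 ⇒ p = 6/13, and the value is (4)·(6/13) − 6 = -54/13.
For General C: with q = P(X), equating U's and M's payoffs gives 7q − 9 = −6q ⇒ q = 9/13.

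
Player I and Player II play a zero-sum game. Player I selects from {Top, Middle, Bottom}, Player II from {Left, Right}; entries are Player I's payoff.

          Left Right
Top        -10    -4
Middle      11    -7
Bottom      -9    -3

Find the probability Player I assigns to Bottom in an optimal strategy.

Row minima: Top → -10, Middle → -7, Bottom → -9; maximin = -7.
Column maxima: Left → 11, Right → -3; minimax = -3.
-7 ≠ -3, so there is no saddle point; optimal play is mixed.
Top is strictly dominated by Bottom, so Player I never plays it.
On the remaining 2×2 (Middle, Bottom vs Left, Right):
Let Player I play Middle with probability p. Expected payoff against Left: 11p + (-9)(1−p) = 20p − 9; against Right: (-7)p + (-3)(1−p) = −4p − 3.
Setting these equal: 20p − 9 = −4p − 3 ⇒ 24p = 6 ⇒ p = 1/4, and the value is (20)·(1/4) − 9 = -4.
For Player II: with q = P(Left), equating Middle's and Bottom's payoffs gives 18q − 7 = −6q − 3 ⇒ q = 1/6.

3/4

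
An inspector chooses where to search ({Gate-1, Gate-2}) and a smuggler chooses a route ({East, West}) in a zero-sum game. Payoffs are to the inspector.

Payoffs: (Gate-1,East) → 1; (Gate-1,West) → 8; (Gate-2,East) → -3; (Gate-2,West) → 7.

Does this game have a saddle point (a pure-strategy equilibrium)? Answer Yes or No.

Yes

Row minima: Gate-1 → 1, Gate-2 → -3; maximin = 1.
Column maxima: East → 1, West → 8; minimax = 1.
maximin = minimax = 1, so a saddle point exists.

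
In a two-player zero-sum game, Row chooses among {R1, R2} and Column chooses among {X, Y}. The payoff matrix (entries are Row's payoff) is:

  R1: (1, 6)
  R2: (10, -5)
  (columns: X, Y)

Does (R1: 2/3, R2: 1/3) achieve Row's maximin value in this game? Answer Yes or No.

Against X this mix gives (2/3)·1 + (1/3)·10 = 4.
Against Y this mix gives (2/3)·6 + (1/3)·(-5) = 7/3.
Column will play Y, holding Row to 7/3. Shifting weight toward the row that does better against Y would raise this floor (the equalizing mix achieves 13/4 against both Y and X), so the proposed strategy is not optimal.

No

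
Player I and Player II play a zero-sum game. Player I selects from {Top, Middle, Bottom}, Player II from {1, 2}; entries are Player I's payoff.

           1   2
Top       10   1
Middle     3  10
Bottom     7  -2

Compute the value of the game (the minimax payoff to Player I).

Row minima: Top → 1, Middle → 3, Bottom → -2; maximin = 3.
Column maxima: 1 → 10, 2 → 10; minimax = 10.
3 ≠ 10, so there is no saddle point; optimal play is mixed.
Bottom is strictly dominated by Top, so Player I never plays it.
On the remaining 2×2 (Top, Middle vs 1, 2):
Let Player I play Top with probability p. Expected payoff against 1: 10p + 3(1−p) = 7p + 3; against 2: 1p + 10(1−p) = −9p + 10.
Setting these equal: 7p + 3 = −9p + 10 ⇒ 16p = 7 ⇒ p = 7/16, and the value is (7)·(7/16) + 3 = 97/16.
For Player II: with q = P(1), equating Top's and Middle's payoffs gives 9q + 1 = −7q + 10 ⇒ q = 9/16.

97/16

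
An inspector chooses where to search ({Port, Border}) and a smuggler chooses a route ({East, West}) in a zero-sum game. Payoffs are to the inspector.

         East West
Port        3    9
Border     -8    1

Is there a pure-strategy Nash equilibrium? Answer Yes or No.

Yes

Row minima: Port → 3, Border → -8; maximin = 3.
Column maxima: East → 3, West → 9; minimax = 3.
maximin = minimax = 3, so a saddle point exists.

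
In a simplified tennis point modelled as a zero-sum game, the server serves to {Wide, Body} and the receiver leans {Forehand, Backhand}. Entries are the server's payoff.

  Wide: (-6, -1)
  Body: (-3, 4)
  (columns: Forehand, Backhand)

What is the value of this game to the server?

-3

Row minima: Wide → -6, Body → -3; maximin = -3.
Column maxima: Forehand → -3, Backhand → 4; minimax = -3.
Since maximin = minimax = -3, there is a saddle point and the value is -3.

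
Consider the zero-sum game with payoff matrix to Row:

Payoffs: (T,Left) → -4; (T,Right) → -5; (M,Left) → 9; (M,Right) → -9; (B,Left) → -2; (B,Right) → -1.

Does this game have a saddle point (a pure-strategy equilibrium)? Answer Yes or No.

Row minima: T → -5, M → -9, B → -2; maximin = -2.
Column maxima: Left → 9, Right → -1; minimax = -1.
-2 ≠ -1, so no pure-strategy equilibrium exists.

No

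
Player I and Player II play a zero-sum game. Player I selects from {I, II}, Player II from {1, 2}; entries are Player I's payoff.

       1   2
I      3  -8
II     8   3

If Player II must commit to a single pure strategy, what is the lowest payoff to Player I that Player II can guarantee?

Column maxima: 1 → 8, 2 → 3.
The smallest of these is 3.

3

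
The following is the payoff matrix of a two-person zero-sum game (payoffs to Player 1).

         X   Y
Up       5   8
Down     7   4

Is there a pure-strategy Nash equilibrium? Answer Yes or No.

Row minima: Up → 5, Down → 4; maximin = 5.
Column maxima: X → 7, Y → 8; minimax = 7.
5 ≠ 7, so no pure-strategy equilibrium exists.

No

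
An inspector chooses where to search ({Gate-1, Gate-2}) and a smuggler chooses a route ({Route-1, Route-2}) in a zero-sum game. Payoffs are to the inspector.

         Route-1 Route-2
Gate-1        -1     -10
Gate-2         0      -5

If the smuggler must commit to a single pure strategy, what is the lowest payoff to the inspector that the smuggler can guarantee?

-5

Column maxima: Route-1 → 0, Route-2 → -5.
The smallest of these is -5.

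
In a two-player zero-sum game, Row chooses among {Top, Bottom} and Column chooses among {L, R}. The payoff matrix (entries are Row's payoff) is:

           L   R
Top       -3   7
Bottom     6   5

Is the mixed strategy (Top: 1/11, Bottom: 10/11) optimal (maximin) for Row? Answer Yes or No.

Yes

Against L this mix gives (1/11)·(-3) + (10/11)·6 = 57/11.
Against R this mix gives (1/11)·7 + (10/11)·5 = 57/11.
All of Column's active replies (L, R) yield 57/11, and no column does worse for Row. The mix makes Column indifferent and guarantees 57/11, so it is optimal.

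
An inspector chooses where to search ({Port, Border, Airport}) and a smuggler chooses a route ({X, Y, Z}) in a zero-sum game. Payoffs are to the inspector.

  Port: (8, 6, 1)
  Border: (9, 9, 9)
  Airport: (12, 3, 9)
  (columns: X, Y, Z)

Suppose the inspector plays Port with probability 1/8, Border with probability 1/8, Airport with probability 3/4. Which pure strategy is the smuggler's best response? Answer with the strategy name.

Y

If the smuggler plays X, the inspector's expected payoff is (1/8)·8 + (1/8)·9 + (3/4)·12 = 89/8.
If the smuggler plays Y, the inspector's expected payoff is (1/8)·6 + (1/8)·9 + (3/4)·3 = 33/8.
If the smuggler plays Z, the inspector's expected payoff is (1/8)·1 + (1/8)·9 + (3/4)·9 = 8.
The smuggler minimizes the inspector's payoff; the smallest is 33/8, so the best response is Y.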